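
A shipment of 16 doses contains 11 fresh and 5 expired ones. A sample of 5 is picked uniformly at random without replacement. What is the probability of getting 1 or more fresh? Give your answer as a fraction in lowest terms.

There are C(16,5) = 4368 ways to choose the 5.
Favorable selections (1 or more fresh): C(11,1)·C(5,4) + C(11,2)·C(5,3) + C(11,3)·C(5,2) + C(11,4)·C(5,1) + C(11,5)·C(5,0) = 55 + 550 + 1650 + 1650 + 462 = 4367.
Probability = 4367/4368.

4367/4368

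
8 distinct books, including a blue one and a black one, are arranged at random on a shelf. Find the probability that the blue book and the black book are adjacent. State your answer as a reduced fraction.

1/4

There are 8! = 40320 arrangements.
Treat the blue book and the black book as a block: 7! arrangements of the blocks × 2 orders within the block = 2·5040 = 10080.
Probability = 10080/40320 = 1/4.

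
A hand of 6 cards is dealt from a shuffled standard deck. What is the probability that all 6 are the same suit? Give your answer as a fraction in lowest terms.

There are C(52,6) = 20358520 possible 6-card hands.
Hands of one suit: 4 suits × C(13,6) = 4·1716 = 6864.
Probability = 6864/20358520 = 66/195755.

66/195755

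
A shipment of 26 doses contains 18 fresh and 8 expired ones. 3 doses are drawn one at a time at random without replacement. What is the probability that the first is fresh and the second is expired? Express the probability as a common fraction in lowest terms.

72/325

Multiply the conditional probabilities at each draw: 18/26 · 8/25 = 144/650 = 72/325.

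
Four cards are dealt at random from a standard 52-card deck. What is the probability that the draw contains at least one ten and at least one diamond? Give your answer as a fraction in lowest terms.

52799/270725

There are C(52,4) = 270725 possible draws.
By inclusion-exclusion on the complements, draws missing all tens or all diamonds: C(48,4) + C(39,4) − C(36,4) = 194580 + 82251 − 58905 = 217926.
So draws with at least one of each: 270725 − 217926 = 52799, probability 52799/270725.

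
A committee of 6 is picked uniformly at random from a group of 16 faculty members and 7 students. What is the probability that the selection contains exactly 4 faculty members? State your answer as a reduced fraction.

The sample space is all 6-subsets of the 23: C(23,6) = 100947.
Selections with exactly 4 faculty members: choose 4 of the 16 faculty members and 2 of the 7 students, C(16,4)·C(7,2) = 1820·21 = 38220.
Probability = 38220/100947 = 1820/4807.

1820/4807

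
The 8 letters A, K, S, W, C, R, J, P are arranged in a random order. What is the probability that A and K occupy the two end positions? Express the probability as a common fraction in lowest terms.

1/28

There are 8! = 40320 arrangements.
Place A and K at the ends in 2 ways, arrange the remaining 6 in 6! = 720 ways: 2·720 = 1440.
Probability = 1440/40320 = 1/28.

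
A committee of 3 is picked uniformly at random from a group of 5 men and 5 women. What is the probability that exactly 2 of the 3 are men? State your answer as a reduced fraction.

5/12

Total number of selections: C(10,3) = 120.
Selections with exactly 2 men: choose 2 of the 5 men and 1 of the 5 women, C(5,2)·C(5,1) = 10·5 = 50.
Probability = 50/120 = 5/12.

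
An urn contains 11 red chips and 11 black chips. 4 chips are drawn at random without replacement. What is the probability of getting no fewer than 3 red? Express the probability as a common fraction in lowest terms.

There are C(22,4) = 7315 ways to choose the 4.
Favorable selections (no fewer than 3 red): C(11,3)·C(11,1) + C(11,4)·C(11,0) = 1815 + 330 = 2145.
Probability = 2145/7315 = 39/133.

39/133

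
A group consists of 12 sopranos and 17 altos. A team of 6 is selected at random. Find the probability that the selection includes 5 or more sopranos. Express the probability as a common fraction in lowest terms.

1199/39585

Total selections: C(29,6) = 475020.
Favorable selections (5 or more sopranos): C(12,5)·C(17,1) + C(12,6)·C(17,0) = 13464 + 924 = 14388.
Probability = 14388/475020 = 1199/39585.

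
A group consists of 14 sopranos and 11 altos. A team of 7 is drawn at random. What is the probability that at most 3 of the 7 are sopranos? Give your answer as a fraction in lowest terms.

There are C(25,7) = 480700 ways to choose the 7.
Favorable selections (at most 3 sopranos): C(14,0)·C(11,7) + C(14,1)·C(11,6) + C(14,2)·C(11,5) + C(14,3)·C(11,4) = 330 + 6468 + 42042 + 120120 = 168960.
Probability = 168960/480700 = 768/2185.

768/2185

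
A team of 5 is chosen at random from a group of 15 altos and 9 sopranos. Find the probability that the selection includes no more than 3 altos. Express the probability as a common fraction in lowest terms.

Total selections: C(24,5) = 42504.
Favorable selections (no more than 3 altos): C(15,0)·C(9,5) + C(15,1)·C(9,4) + C(15,2)·C(9,3) + C(15,3)·C(9,2) = 126 + 1890 + 8820 + 16380 = 27216.
Probability = 27216/42504 = 162/253.

162/253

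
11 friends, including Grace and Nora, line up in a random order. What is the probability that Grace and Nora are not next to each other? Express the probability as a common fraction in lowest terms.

There are 11! = 39916800 arrangements.
Arrangements with Grace and Nora adjacent: 2·10! = 7257600.
So not adjacent: 39916800 − 7257600 = 32659200, probability 32659200/39916800 = 9/11.

9/11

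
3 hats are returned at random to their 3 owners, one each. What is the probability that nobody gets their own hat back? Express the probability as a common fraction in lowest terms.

There are 3! = 6 assignments.
By inclusion-exclusion, assignments with no fixed points: C(3,0)·3! − C(3,1)·2! + C(3,2)·1! − C(3,3)·0! = 2.
Probability = 2/6 = 1/3.

1/3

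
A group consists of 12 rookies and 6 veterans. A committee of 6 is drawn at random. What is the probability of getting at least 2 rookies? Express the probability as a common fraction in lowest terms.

Total selections: C(18,6) = 18564.
Count the complement (fewer than 2 rookies): C(12,0)·C(6,6) + C(12,1)·C(6,5) = 1 + 72 = 73.
Probability = 1 − 73/18564 = 18491/18564.

18491/18564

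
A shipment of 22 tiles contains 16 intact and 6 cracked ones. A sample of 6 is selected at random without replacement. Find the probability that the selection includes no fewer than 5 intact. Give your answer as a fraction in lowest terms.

There are C(22,6) = 74613 ways to choose the 6.
Favorable selections (no fewer than 5 intact): C(16,5)·C(6,1) + C(16,6)·C(6,0) = 26208 + 8008 = 34216.
Probability = 34216/74613 = 4888/10659.

4888/10659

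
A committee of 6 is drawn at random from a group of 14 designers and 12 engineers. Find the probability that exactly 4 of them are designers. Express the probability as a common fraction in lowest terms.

The sample space is all 6-subsets of the 26: C(26,6) = 230230.
Selections with exactly 4 designers: choose 4 of the 14 designers and 2 of the 12 engineers, C(14,4)·C(12,2) = 1001·66 = 66066.
Probability = 66066/230230 = 33/115.

33/115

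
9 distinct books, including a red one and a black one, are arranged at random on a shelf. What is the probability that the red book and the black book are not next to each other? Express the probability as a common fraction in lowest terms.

There are 9! = 362880 arrangements.
Arrangements with the red book and the black book adjacent: 2·8! = 80640.
So not adjacent: 362880 − 80640 = 282240, probability 282240/362880 = 7/9.

7/9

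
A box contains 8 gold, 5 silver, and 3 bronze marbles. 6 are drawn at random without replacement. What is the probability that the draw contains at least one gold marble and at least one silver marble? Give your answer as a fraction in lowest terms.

There are C(16,6) = 8008 possible draws.
By inclusion-exclusion on the complements, draws missing all gold or all silver: C(8,6) + C(11,6) − C(3,6) = 28 + 462 − 0 = 490.
So draws with at least one of each: 8008 − 490 = 7518, probability 7518/8008 = 537/572.

537/572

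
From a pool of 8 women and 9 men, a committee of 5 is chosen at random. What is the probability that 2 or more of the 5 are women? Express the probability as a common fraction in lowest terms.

361/442

Total selections: C(17,5) = 6188.
Count the complement (fewer than 2 women): C(8,0)·C(9,5) + C(8,1)·C(9,4) = 126 + 1008 = 1134.
Probability = 1 − 1134/6188 = 5054/6188 = 361/442.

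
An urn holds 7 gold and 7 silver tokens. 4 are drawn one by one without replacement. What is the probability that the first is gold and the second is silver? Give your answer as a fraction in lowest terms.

Multiply the conditional probabilities at each draw: 7/14 · 7/13 = 49/182 = 7/26.

7/26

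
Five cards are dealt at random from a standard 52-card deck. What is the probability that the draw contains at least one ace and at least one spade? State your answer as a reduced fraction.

229297/866320

There are C(52,5) = 2598960 possible draws.
By inclusion-exclusion on the complements, draws missing all aces or all spades: C(48,5) + C(39,5) − C(36,5) = 1712304 + 575757 − 376992 = 1911069.
So draws with at least one of each: 2598960 − 1911069 = 687891, probability 687891/2598960 = 229297/866320.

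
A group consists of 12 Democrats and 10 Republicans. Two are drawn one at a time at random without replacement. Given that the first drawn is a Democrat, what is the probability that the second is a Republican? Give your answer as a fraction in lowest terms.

After removing one Democrat, 21 remain: 11 Democrats and 10 Republicans.
So the probability the next is a Republican is 10/21.

10/21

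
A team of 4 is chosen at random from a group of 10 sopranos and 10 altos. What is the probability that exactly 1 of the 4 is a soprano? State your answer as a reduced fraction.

80/323

The sample space is all 4-subsets of the 20: C(20,4) = 4845.
Selections with exactly 1 soprano: choose 1 of the 10 sopranos and 3 of the 10 altos, C(10,1)·C(10,3) = 10·120 = 1200.
Probability = 1200/4845 = 80/323.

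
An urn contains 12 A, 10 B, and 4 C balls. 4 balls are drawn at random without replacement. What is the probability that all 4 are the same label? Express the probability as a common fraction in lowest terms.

353/7475

There are C(26,4) = 14950 ways to draw 4 balls.
All same label: C(12,4) + C(10,4) + C(4,4) = 495 + 210 + 1 = 706.
Probability = 706/14950 = 353/7475.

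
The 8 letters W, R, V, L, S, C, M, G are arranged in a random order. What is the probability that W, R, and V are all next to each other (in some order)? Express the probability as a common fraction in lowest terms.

There are 8! = 40320 arrangements.
Treat the three as one block: 6! placements × 3! orders within the block = 720·6 = 4320.
Probability = 4320/40320 = 3/28.

3/28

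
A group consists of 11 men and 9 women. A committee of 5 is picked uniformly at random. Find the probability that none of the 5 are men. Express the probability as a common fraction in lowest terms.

There are C(20,5) = 15504 possible selections.
Selections with no men (all women): C(9,5) = 126.
Probability = 126/15504 = 21/2584.

21/2584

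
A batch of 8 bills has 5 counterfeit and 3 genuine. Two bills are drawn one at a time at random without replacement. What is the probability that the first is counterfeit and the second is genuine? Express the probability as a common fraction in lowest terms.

Multiply the conditional probabilities at each draw: 5/8 · 3/7 = 15/56.

15/56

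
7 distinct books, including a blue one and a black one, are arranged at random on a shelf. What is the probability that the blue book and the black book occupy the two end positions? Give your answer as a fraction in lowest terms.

1/21

There are 7! = 5040 arrangements.
Place the blue book and the black book at the ends in 2 ways, arrange the remaining 5 in 5! = 120 ways: 2·120 = 240.
Probability = 240/5040 = 1/21.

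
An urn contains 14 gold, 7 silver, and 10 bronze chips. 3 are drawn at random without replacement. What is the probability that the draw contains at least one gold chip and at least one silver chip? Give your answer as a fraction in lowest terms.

1911/4495

There are C(31,3) = 4495 possible draws.
By inclusion-exclusion on the complements, draws missing all gold or all silver: C(17,3) + C(24,3) − C(10,3) = 680 + 2024 − 120 = 2584.
So draws with at least one of each: 4495 − 2584 = 1911, probability 1911/4495.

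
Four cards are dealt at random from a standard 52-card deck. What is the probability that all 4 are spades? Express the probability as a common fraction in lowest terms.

11/4165

There are C(52,4) = 270725 possible 4-card hands.
Hands that are all spades: C(13,4) = 715.
Probability = 715/270725 = 11/4165.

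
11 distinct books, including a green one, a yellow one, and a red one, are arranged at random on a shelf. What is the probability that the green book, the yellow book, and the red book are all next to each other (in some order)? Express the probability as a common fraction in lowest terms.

There are 11! = 39916800 arrangements.
Treat the three as one block: 9! placements × 3! orders within the block = 362880·6 = 2177280.
Probability = 2177280/39916800 = 3/55.

3/55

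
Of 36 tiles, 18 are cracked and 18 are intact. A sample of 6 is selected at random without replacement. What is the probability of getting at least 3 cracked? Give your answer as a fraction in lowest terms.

Total selections: C(36,6) = 1947792.
Count the complement (fewer than 3 cracked): C(18,0)·C(18,6) + C(18,1)·C(18,5) + C(18,2)·C(18,4) = 18564 + 154224 + 468180 = 640968.
Probability = 1 − 640968/1947792 = 1306824/1947792 = 3203/4774.

3203/4774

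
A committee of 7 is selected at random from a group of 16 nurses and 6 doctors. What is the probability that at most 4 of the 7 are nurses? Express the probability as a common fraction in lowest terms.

There are C(22,7) = 170544 ways to choose the 7.
Favorable selections (at most 4 nurses): C(16,1)·C(6,6) + C(16,2)·C(6,5) + C(16,3)·C(6,4) + C(16,4)·C(6,3) = 16 + 720 + 8400 + 36400 = 45536.
Probability = 45536/170544 = 2846/10659.

2846/10659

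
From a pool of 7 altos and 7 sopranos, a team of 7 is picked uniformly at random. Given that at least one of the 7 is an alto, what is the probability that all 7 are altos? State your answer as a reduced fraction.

1/3431

Work in counts. Selections with at least one alto: C(14,7) − C(7,7) = 3432 − 1 = 3431.
Of those, selections where all 7 are altos: C(7,7) = 1.
Conditional probability = 1/3431.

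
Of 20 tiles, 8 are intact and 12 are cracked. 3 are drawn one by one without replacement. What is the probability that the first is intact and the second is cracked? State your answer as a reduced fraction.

24/95

Multiply the conditional probabilities at each draw: 8/20 · 12/19 = 96/380 = 24/95.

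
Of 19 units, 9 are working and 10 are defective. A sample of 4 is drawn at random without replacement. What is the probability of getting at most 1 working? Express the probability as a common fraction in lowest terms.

215/646

Total selections: C(19,4) = 3876.
Favorable selections (at most 1 working): C(9,0)·C(10,4) + C(9,1)·C(10,3) = 210 + 1080 = 1290.
Probability = 1290/3876 = 215/646.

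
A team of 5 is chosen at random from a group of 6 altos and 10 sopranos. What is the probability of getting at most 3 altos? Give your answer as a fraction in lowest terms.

There are C(16,5) = 4368 ways to choose the 5.
Count the complement (more than 3 altos): C(6,4)·C(10,1) + C(6,5)·C(10,0) = 150 + 6 = 156.
Probability = 1 − 156/4368 = 4212/4368 = 27/28.

27/28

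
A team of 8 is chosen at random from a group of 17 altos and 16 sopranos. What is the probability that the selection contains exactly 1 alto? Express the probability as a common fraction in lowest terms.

There are C(33,8) = 13884156 ways to choose 8 from 33.
Selections with exactly 1 alto: choose 1 of the 17 altos and 7 of the 16 sopranos, C(17,1)·C(16,7) = 17·11440 = 194480.
Probability = 194480/13884156 = 340/24273.

340/24273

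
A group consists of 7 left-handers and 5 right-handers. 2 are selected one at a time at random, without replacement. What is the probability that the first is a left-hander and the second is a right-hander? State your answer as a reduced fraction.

35/132

Multiply the conditional probabilities at each draw: 7/12 · 5/11 = 35/132.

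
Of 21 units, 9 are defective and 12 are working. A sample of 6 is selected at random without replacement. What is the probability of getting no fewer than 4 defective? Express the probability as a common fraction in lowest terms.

Total selections: C(21,6) = 54264.
Favorable selections (no fewer than 4 defective): C(9,4)·C(12,2) + C(9,5)·C(12,1) + C(9,6)·C(12,0) = 8316 + 1512 + 84 = 9912.
Probability = 9912/54264 = 59/323.

59/323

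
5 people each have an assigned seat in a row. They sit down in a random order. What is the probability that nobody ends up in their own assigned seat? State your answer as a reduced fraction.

There are 5! = 120 seatings.
By inclusion-exclusion, seatings with no fixed points: C(5,0)·5! − C(5,1)·4! + C(5,2)·3! − C(5,3)·2! + C(5,4)·1! − C(5,5)·0! = 44.
Probability = 44/120 = 11/30.

11/30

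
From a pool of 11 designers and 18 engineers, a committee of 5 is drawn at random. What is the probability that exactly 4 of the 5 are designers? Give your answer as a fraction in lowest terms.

132/2639

There are C(29,5) = 118755 ways to choose 5 from 29.
Selections with exactly 4 designers: choose 4 of the 11 designers and 1 of the 18 engineers, C(11,4)·C(18,1) = 330·18 = 5940.
Probability = 5940/118755 = 132/2639.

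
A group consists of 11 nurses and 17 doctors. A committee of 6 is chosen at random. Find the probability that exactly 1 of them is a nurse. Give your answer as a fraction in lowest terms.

187/1035

The sample space is all 6-subsets of the 28: C(28,6) = 376740.
Selections with exactly 1 nurse: choose 1 of the 11 nurses and 5 of the 17 doctors, C(11,1)·C(17,5) = 11·6188 = 68068.
Probability = 68068/376740 = 187/1035.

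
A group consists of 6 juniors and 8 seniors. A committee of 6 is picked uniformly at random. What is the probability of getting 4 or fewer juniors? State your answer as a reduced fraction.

Total selections: C(14,6) = 3003.
Count the complement (more than 4 juniors): C(6,5)·C(8,1) + C(6,6)·C(8,0) = 48 + 1 = 49.
Probability = 1 − 49/3003 = 2954/3003 = 422/429.

422/429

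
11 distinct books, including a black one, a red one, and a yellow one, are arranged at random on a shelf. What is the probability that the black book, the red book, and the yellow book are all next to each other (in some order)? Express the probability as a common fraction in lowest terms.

3/55

There are 11! = 39916800 arrangements.
Treat the three as one block: 9! placements × 3! orders within the block = 362880·6 = 2177280.
Probability = 2177280/39916800 = 3/55.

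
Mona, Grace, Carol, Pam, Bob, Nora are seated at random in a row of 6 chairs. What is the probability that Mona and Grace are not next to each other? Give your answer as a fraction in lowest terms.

There are 6! = 720 arrangements.
Arrangements with Mona and Grace adjacent: 2·5! = 240.
So not adjacent: 720 − 240 = 480, probability 480/720 = 2/3.

2/3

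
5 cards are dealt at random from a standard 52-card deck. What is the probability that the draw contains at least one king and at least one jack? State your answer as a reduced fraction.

6509/64974

There are C(52,5) = 2598960 possible draws.
By inclusion-exclusion on the complements, draws missing all kings or all jacks: C(48,5) + C(48,5) − C(44,5) = 1712304 + 1712304 − 1086008 = 2338600.
So draws with at least one of each: 2598960 − 2338600 = 260360, probability 260360/2598960 = 6509/64974.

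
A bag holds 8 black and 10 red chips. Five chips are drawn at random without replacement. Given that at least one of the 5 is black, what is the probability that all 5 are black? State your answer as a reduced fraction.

Work in counts. Selections with at least one black: C(18,5) − C(10,5) = 8568 − 252 = 8316.
Of those, selections where all 5 are black: C(8,5) = 56.
Conditional probability = 56/8316 = 2/297.

2/297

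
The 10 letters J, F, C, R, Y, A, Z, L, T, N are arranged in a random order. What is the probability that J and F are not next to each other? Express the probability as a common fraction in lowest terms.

4/5

There are 10! = 3628800 arrangements.
Arrangements with J and F adjacent: 2·9! = 725760.
So not adjacent: 3628800 − 725760 = 2903040, probability 2903040/3628800 = 4/5.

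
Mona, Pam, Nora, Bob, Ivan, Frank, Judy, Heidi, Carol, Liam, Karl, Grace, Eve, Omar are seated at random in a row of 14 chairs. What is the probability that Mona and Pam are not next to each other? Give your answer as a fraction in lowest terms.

6/7

There are 14! = 87178291200 arrangements.
Arrangements with Mona and Pam adjacent: 2·13! = 12454041600.
So not adjacent: 87178291200 − 12454041600 = 74724249600, probability 74724249600/87178291200 = 6/7.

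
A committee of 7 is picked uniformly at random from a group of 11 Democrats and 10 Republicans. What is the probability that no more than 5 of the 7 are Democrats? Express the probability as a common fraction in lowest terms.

1237/1292

There are C(21,7) = 116280 ways to choose the 7.
Count the complement (more than 5 Democrats): C(11,6)·C(10,1) + C(11,7)·C(10,0) = 4620 + 330 = 4950.
Probability = 1 − 4950/116280 = 111330/116280 = 1237/1292.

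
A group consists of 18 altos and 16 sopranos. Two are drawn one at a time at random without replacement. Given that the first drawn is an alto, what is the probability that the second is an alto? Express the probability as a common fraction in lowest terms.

After removing one alto, 33 remain: 17 altos and 16 sopranos.
So the probability the next is an alto is 17/33.

17/33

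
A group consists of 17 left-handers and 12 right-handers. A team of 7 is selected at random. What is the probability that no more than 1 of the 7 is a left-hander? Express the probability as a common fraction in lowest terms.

Total selections: C(29,7) = 1560780.
Favorable selections (no more than 1 left-hander): C(17,0)·C(12,7) + C(17,1)·C(12,6) = 792 + 15708 = 16500.
Probability = 16500/1560780 = 275/26013.

275/26013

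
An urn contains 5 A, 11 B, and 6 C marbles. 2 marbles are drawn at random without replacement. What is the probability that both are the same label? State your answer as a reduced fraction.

80/231

There are C(22,2) = 231 ways to draw 2 marbles.
All same label: C(5,2) + C(11,2) + C(6,2) = 10 + 55 + 15 = 80.
Probability = 80/231.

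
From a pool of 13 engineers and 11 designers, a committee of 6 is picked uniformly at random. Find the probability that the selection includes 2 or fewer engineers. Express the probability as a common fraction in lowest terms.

732/3059

There are C(24,6) = 134596 ways to choose the 6.
Favorable selections (2 or fewer engineers): C(13,0)·C(11,6) + C(13,1)·C(11,5) + C(13,2)·C(11,4) = 462 + 6006 + 25740 = 32208.
Probability = 32208/134596 = 732/3059.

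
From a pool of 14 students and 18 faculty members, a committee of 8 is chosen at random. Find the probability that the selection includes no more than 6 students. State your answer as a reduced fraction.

268039/269700

There are C(32,8) = 10518300 ways to choose the 8.
Count the complement (more than 6 students): C(14,7)·C(18,1) + C(14,8)·C(18,0) = 61776 + 3003 = 64779.
Probability = 1 − 64779/10518300 = 10453521/10518300 = 268039/269700.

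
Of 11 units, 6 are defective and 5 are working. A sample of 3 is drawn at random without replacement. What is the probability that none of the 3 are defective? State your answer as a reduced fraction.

There are C(11,3) = 165 possible selections.
Selections with no defective (all working): C(5,3) = 10.
Probability = 10/165 = 2/33.

2/33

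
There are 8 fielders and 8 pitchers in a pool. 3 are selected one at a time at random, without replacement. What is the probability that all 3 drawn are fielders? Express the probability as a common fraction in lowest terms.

1/10

Multiply the conditional probabilities at each draw: 8/16 · 7/15 · 6/14 = 336/3360 = 1/10.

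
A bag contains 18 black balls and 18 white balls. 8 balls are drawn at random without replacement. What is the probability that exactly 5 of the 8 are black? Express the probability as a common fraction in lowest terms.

11424/49445

There are C(36,8) = 30260340 ways to choose 8 from 36.
Selections with exactly 5 black: choose 5 of the 18 black and 3 of the 18 white, C(18,5)·C(18,3) = 8568·816 = 6991488.
Probability = 6991488/30260340 = 11424/49445.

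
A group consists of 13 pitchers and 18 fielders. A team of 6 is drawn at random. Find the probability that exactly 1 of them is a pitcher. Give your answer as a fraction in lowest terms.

The sample space is all 6-subsets of the 31: C(31,6) = 736281.
Selections with exactly 1 pitcher: choose 1 of the 13 pitchers and 5 of the 18 fielders, C(13,1)·C(18,5) = 13·8568 = 111384.
Probability = 111384/736281 = 136/899.

136/899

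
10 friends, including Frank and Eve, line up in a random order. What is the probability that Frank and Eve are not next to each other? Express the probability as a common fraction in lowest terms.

4/5

There are 10! = 3628800 arrangements.
Arrangements with Frank and Eve adjacent: 2·9! = 725760.
So not adjacent: 3628800 − 725760 = 2903040, probability 2903040/3628800 = 4/5.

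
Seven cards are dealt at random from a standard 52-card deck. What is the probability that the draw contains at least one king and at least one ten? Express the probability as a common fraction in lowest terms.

3105873/16723070

There are C(52,7) = 133784560 possible draws.
By inclusion-exclusion on the complements, draws missing all kings or all tens: C(48,7) + C(48,7) − C(44,7) = 73629072 + 73629072 − 38320568 = 108937576.
So draws with at least one of each: 133784560 − 108937576 = 24846984, probability 24846984/133784560 = 3105873/16723070.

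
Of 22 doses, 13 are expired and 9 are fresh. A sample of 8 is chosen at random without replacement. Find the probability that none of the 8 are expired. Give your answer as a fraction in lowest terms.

There are C(22,8) = 319770 possible selections.
Selections with no expired (all fresh): C(9,8) = 9.
Probability = 9/319770 = 1/35530.

1/35530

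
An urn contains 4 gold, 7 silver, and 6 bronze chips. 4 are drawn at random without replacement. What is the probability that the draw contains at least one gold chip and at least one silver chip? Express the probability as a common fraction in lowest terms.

21/34

There are C(17,4) = 2380 possible draws.
By inclusion-exclusion on the complements, draws missing all gold or all silver: C(13,4) + C(10,4) − C(6,4) = 715 + 210 − 15 = 910.
So draws with at least one of each: 2380 − 910 = 1470, probability 1470/2380 = 21/34.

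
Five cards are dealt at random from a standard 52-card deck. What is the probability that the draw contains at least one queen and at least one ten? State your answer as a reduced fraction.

There are C(52,5) = 2598960 possible draws.
By inclusion-exclusion on the complements, draws missing all queens or all tens: C(48,5) + C(48,5) − C(44,5) = 1712304 + 1712304 − 1086008 = 2338600.
So draws with at least one of each: 2598960 − 2338600 = 260360, probability 260360/2598960 = 6509/64974.

6509/64974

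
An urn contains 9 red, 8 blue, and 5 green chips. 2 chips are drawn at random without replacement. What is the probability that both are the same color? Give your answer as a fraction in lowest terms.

There are C(22,2) = 231 ways to draw 2 chips.
All same color: C(9,2) + C(8,2) + C(5,2) = 36 + 28 + 10 = 74.
Probability = 74/231.

74/231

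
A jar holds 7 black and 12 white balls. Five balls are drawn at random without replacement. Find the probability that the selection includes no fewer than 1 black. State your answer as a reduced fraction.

There are C(19,5) = 11628 ways to choose the 5.
The complement is all 5 are white: C(12,5) = 792.
Probability = 1 − 792/11628 = 10836/11628 = 301/323.

301/323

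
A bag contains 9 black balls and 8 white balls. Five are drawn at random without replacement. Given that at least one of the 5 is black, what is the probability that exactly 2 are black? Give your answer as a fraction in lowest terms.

Work in counts. Selections with at least one black: C(17,5) − C(8,5) = 6188 − 56 = 6132.
Of those, selections where exactly 2 are black: C(9,2)·C(8,3) = 36·56 = 2016.
Conditional probability = 2016/6132 = 24/73.

24/73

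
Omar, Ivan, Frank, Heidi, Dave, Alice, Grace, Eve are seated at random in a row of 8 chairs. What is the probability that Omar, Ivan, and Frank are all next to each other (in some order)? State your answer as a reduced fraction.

3/28

There are 8! = 40320 arrangements.
Treat the three as one block: 6! placements × 3! orders within the block = 720·6 = 4320.
Probability = 4320/40320 = 3/28.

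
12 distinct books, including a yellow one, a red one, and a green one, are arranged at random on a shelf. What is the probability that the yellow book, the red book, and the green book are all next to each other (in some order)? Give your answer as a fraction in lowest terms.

1/22

There are 12! = 479001600 arrangements.
Treat the three as one block: 10! placements × 3! orders within the block = 3628800·6 = 21772800.
Probability = 21772800/479001600 = 1/22.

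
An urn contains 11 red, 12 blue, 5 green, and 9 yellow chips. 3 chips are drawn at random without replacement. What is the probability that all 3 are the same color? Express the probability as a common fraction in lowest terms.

There are C(37,3) = 7770 ways to draw 3 chips.
All same color: C(11,3) + C(12,3) + C(5,3) + C(9,3) = 165 + 220 + 10 + 84 = 479.
Probability = 479/7770.

479/7770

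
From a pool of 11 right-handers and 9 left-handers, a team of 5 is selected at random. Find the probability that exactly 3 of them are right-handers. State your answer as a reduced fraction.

There are C(20,5) = 15504 ways to choose 5 from 20.
Selections with exactly 3 right-handers: choose 3 of the 11 right-handers and 2 of the 9 left-handers, C(11,3)·C(9,2) = 165·36 = 5940.
Probability = 5940/15504 = 495/1292.

495/1292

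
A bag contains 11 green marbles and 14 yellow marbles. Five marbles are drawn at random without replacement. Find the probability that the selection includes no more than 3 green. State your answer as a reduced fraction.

104/115

There are C(25,5) = 53130 ways to choose the 5.
Count the complement (more than 3 green): C(11,4)·C(14,1) + C(11,5)·C(14,0) = 4620 + 462 = 5082.
Probability = 1 − 5082/53130 = 48048/53130 = 104/115.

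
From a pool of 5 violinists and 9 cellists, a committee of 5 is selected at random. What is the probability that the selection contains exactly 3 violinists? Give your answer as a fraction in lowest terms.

180/1001

The sample space is all 5-subsets of the 14: C(14,5) = 2002.
Selections with exactly 3 violinists: choose 3 of the 5 violinists and 2 of the 9 cellists, C(5,3)·C(9,2) = 10·36 = 360.
Probability = 360/2002 = 180/1001.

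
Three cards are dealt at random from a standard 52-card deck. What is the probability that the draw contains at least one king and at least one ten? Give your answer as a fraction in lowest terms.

There are C(52,3) = 22100 possible draws.
By inclusion-exclusion on the complements, draws missing all kings or all tens: C(48,3) + C(48,3) − C(44,3) = 17296 + 17296 − 13244 = 21348.
So draws with at least one of each: 22100 − 21348 = 752, probability 752/22100 = 188/5525.

188/5525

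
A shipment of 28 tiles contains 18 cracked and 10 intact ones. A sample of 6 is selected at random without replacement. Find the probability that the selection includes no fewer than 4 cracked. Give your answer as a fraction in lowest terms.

There are C(28,6) = 376740 ways to choose the 6.
Favorable selections (no fewer than 4 cracked): C(18,4)·C(10,2) + C(18,5)·C(10,1) + C(18,6)·C(10,0) = 137700 + 85680 + 18564 = 241944.
Probability = 241944/376740 = 20162/31395.

20162/31395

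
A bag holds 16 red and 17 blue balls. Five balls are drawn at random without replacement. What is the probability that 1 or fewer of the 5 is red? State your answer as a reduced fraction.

There are C(33,5) = 237336 ways to choose the 5.
Favorable selections (1 or fewer red): C(16,0)·C(17,5) + C(16,1)·C(17,4) = 6188 + 38080 = 44268.
Probability = 44268/237336 = 119/638.

119/638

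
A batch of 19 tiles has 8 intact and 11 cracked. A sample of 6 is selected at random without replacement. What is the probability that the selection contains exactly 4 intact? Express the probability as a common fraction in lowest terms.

275/1938

The sample space is all 6-subsets of the 19: C(19,6) = 27132.
Selections with exactly 4 intact: choose 4 of the 8 intact and 2 of the 11 cracked, C(8,4)·C(11,2) = 70·55 = 3850.
Probability = 3850/27132 = 275/1938.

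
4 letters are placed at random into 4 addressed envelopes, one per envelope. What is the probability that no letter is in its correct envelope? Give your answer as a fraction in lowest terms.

3/8

There are 4! = 24 assignments.
By inclusion-exclusion, assignments with no fixed points: C(4,0)·4! − C(4,1)·3! + C(4,2)·2! − C(4,3)·1! + C(4,4)·0! = 9.
Probability = 9/24 = 3/8.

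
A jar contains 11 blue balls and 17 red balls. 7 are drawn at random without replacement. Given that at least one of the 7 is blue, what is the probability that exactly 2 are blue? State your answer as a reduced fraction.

595/2036

Work in counts. Selections with at least one blue: C(28,7) − C(17,7) = 1184040 − 19448 = 1164592.
Of those, selections where exactly 2 are blue: C(11,2)·C(17,5) = 55·6188 = 340340.
Conditional probability = 340340/1164592 = 595/2036.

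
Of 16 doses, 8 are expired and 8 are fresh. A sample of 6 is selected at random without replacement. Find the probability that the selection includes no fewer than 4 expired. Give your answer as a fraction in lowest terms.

87/286

There are C(16,6) = 8008 ways to choose the 6.
Favorable selections (no fewer than 4 expired): C(8,4)·C(8,2) + C(8,5)·C(8,1) + C(8,6)·C(8,0) = 1960 + 448 + 28 = 2436.
Probability = 2436/8008 = 87/286.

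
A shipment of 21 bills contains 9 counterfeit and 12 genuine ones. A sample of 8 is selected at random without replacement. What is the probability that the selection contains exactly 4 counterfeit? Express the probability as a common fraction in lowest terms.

Total number of selections: C(21,8) = 203490.
Selections with exactly 4 counterfeit: choose 4 of the 9 counterfeit and 4 of the 12 genuine, C(9,4)·C(12,4) = 126·495 = 62370.
Probability = 62370/203490 = 99/323.

99/323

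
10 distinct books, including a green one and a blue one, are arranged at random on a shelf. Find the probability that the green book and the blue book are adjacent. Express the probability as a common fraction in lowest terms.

1/5

There are 10! = 3628800 arrangements.
Treat the green book and the blue book as a block: 9! arrangements of the blocks × 2 orders within the block = 2·362880 = 725760.
Probability = 725760/3628800 = 1/5.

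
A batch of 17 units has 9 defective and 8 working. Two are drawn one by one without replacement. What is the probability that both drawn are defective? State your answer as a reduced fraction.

9/34

Multiply the conditional probabilities at each draw: 9/17 · 8/16 = 72/272 = 9/34.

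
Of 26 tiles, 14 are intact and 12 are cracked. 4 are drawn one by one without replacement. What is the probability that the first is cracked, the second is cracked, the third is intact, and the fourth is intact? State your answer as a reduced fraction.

77/1150

Multiply the conditional probabilities at each draw: 12/26 · 11/25 · 14/24 · 13/23 = 24024/358800 = 77/1150.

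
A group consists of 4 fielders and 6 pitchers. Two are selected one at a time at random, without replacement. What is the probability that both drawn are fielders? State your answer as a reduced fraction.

Multiply the conditional probabilities at each draw: 4/10 · 3/9 = 12/90 = 2/15.

2/15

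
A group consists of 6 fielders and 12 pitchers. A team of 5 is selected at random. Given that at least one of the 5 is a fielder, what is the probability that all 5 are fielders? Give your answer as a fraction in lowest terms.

1/1296

Work in counts. Selections with at least one fielder: C(18,5) − C(12,5) = 8568 − 792 = 7776.
Of those, selections where all 5 are fielders: C(6,5) = 6.
Conditional probability = 6/7776 = 1/1296.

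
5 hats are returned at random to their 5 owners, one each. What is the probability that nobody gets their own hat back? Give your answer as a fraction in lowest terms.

There are 5! = 120 assignments.
By inclusion-exclusion, assignments with no fixed points: C(5,0)·5! − C(5,1)·4! + C(5,2)·3! − C(5,3)·2! + C(5,4)·1! − C(5,5)·0! = 44.
Probability = 44/120 = 11/30.

11/30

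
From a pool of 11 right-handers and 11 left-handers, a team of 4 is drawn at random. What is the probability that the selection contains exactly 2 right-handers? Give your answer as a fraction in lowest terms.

55/133

There are C(22,4) = 7315 ways to choose 4 from 22.
Selections with exactly 2 right-handers: choose 2 of the 11 right-handers and 2 of the 11 left-handers, C(11,2)·C(11,2) = 55·55 = 3025.
Probability = 3025/7315 = 55/133.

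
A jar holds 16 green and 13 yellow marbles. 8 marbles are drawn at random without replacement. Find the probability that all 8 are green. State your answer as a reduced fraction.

2/667

There are C(29,8) = 4292145 possible selections.
Selections with all green: C(16,8) = 12870.
Probability = 12870/4292145 = 2/667.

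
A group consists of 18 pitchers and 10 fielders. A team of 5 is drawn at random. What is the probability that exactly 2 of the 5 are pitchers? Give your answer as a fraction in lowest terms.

The sample space is all 5-subsets of the 28: C(28,5) = 98280.
Selections with exactly 2 pitchers: choose 2 of the 18 pitchers and 3 of the 10 fielders, C(18,2)·C(10,3) = 153·120 = 18360.
Probability = 18360/98280 = 17/91.

17/91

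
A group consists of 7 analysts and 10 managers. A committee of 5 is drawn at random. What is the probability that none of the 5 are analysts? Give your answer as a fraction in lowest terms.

There are C(17,5) = 6188 possible selections.
Selections with no analysts (all managers): C(10,5) = 252.
Probability = 252/6188 = 9/221.

9/221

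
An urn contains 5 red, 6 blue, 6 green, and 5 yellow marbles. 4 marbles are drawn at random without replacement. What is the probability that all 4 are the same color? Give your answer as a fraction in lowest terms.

There are C(22,4) = 7315 ways to draw 4 marbles.
All same color: C(5,4) + C(6,4) + C(6,4) + C(5,4) = 5 + 15 + 15 + 5 = 40.
Probability = 40/7315 = 8/1463.

8/1463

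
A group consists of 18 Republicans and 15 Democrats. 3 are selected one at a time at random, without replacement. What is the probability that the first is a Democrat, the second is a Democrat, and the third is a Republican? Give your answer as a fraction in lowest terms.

315/2728

Multiply the conditional probabilities at each draw: 15/33 · 14/32 · 18/31 = 3780/32736 = 315/2728.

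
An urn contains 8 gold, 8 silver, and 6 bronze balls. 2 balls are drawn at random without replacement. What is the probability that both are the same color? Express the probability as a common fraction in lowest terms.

There are C(22,2) = 231 ways to draw 2 balls.
All same color: C(8,2) + C(8,2) + C(6,2) = 28 + 28 + 15 = 71.
Probability = 71/231.

71/231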